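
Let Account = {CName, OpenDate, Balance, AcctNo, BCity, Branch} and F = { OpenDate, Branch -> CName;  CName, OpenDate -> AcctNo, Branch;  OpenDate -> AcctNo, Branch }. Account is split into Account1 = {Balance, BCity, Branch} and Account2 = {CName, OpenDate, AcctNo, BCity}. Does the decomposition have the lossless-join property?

No

Common attributes: Account1 ∩ Account2 = {BCity}.
No dependency enlarges {BCity}, so (BCity)⁺ = {BCity}.
The closure contains neither all of Account1 = {Balance, BCity, Branch} nor all of Account2 = {CName, OpenDate, AcctNo, BCity}, so the common attributes are not a superkey of either fragment. The join is lossy.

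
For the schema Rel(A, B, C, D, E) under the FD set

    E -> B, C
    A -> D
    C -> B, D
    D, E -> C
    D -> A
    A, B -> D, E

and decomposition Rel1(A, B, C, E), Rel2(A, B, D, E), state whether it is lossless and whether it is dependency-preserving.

lossless and dependency-preserving

Lossless test: (A, B, E)⁺ = {A, B, C, D, E}, which contains all of one fragment — lossless.
Dependency preservation: C → B, D; D, E → C are not contained in any single fragment, but the restricted closure of each left-hand side across the fragments still reaches the right-hand side; the remaining FDs each lie inside some fragment. All dependencies are preserved.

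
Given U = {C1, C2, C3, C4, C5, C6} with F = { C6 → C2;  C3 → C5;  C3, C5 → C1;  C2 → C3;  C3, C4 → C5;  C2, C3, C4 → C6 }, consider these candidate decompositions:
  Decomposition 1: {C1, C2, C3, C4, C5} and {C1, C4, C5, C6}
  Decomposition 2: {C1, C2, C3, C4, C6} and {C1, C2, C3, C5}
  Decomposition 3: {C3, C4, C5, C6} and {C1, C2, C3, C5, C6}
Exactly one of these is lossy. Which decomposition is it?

Decomposition 1

Decomposition 1: common = {C1, C4, C5}, closure = {C1, C4, C5} → lossy.
Decomposition 2: common = {C1, C2, C3}, closure = {C1, C2, C3, C5} → lossless.
Decomposition 3: common = {C3, C5, C6}, closure = {C1, C2, C3, C5, C6} → lossless.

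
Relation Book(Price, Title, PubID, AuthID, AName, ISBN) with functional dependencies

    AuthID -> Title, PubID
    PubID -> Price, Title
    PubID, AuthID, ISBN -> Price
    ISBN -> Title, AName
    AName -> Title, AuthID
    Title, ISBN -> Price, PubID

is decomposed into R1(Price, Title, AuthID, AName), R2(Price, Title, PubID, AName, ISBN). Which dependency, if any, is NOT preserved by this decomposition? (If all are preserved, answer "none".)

Check AuthID → Title, PubID: no single fragment contains all of {Title, PubID, AuthID}, and the restricted closure of {AuthID} across the fragments never reaches {Title, PubID}.
PubID → Price, Title is preserved.
PubID, AuthID, ISBN → Price is preserved.
ISBN → Title, AName is preserved.
AName → Title, AuthID is preserved.
Title, ISBN → Price, PubID is preserved.

AuthID -> Title, PubID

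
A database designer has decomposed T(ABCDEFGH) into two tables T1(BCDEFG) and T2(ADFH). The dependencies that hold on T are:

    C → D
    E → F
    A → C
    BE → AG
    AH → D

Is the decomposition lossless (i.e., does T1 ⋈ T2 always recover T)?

No

Common attributes: T1 ∩ T2 = {DF}.
No dependency enlarges {DF}, so (DF)⁺ = {DF}.
The closure contains neither all of T1 = {BCDEFG} nor all of T2 = {ADFH}, so the common attributes are not a superkey of either fragment. The join is lossy.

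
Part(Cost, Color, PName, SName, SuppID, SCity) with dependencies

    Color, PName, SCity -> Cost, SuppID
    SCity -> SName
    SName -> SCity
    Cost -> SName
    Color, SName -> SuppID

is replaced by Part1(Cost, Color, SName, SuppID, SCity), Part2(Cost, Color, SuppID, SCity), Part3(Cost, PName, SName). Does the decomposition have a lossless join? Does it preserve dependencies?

lossy and not dependency-preserving

Lossless test (chase): Rows 1 and 2 agree on SCity; apply SCity→SName and equate their SName entries. Rows 1 and 3 agree on SName; apply SName→SCity and equate their SCity entries. No row becomes fully distinguished — the join is lossy.
Dependency preservation: the restricted closure of {Color, PName, SCity} across the fragments never reaches {Cost, SuppID}, so Color, PName, SCity → Cost, SuppID cannot be enforced without a join — not preserved.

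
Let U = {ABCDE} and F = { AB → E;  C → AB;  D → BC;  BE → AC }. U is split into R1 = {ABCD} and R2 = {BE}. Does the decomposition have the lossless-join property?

Common attributes: R1 ∩ R2 = {B}.
No dependency enlarges {B}, so (B)⁺ = {B}.
The closure contains neither all of R1 = {ABCD} nor all of R2 = {BE}, so the common attributes are not a superkey of either fragment. The join is lossy.

No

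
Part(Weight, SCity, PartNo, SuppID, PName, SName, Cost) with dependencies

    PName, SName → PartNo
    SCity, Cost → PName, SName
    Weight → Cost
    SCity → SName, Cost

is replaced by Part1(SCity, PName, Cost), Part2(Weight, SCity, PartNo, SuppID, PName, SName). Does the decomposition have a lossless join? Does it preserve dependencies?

lossless but not dependency-preserving

Lossless test: (SCity, PName)⁺ = {SCity, PartNo, PName, SName, Cost}, which contains all of one fragment — lossless.
Dependency preservation: the restricted closure of {Weight} across the fragments never reaches {Cost}, so Weight → Cost cannot be enforced without a join — not preserved.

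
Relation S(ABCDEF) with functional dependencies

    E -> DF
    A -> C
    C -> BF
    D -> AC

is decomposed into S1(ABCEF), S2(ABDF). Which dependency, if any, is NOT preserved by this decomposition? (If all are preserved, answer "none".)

E -> DF

Check E → DF: no single fragment contains all of {DEF}, and the restricted closure of {E} across the fragments never reaches {DF}.
A → C is preserved.
C → BF is preserved.
D → AC is preserved.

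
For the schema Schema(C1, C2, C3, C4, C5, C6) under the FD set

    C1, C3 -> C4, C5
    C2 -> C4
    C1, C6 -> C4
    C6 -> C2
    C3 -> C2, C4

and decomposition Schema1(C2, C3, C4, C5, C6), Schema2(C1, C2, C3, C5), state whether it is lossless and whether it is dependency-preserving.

Lossless test: (C2, C3, C5)⁺ = {C2, C3, C4, C5}, which is a superkey of neither fragment — lossy.
Dependency preservation: C1, C3 → C4, C5; C1, C6 → C4 are not contained in any single fragment, but the restricted closure of each left-hand side across the fragments still reaches the right-hand side; the remaining FDs each lie inside some fragment. All dependencies are preserved.

lossy but dependency-preserving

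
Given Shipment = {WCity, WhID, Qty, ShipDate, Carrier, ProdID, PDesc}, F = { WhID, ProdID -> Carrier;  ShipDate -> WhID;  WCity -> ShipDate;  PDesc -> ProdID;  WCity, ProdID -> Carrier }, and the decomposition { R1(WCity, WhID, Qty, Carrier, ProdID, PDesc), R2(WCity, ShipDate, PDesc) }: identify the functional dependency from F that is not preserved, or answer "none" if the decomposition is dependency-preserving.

Check ShipDate → WhID: no single fragment contains all of {WhID, ShipDate}, and the restricted closure of {ShipDate} across the fragments never reaches {WhID}.
WhID, ProdID → Carrier is preserved.
WCity → ShipDate is preserved.
PDesc → ProdID is preserved.
WCity, ProdID → Carrier is preserved.

ShipDate -> WhID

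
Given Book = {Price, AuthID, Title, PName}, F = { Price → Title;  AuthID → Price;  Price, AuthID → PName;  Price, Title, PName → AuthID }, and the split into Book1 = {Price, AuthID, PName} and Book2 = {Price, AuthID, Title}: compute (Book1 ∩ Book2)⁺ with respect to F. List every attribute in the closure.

Price, AuthID, Title, PName

Book1 ∩ Book2 = {Price, AuthID}.
Price → Title applies, adding Title
Price, AuthID → PName applies, adding PName
Closure: {Price, AuthID, Title, PName}.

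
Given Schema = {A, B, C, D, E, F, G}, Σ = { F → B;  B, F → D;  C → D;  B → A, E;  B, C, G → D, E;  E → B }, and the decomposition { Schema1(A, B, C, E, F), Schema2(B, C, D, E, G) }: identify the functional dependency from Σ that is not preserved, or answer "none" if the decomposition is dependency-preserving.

B, F → D

Check B, F → D: no single fragment contains all of {B, D, F}, and the restricted closure of {B, F} across the fragments never reaches {D}.
F → B is preserved.
C → D is preserved.
B → A, E is preserved.
B, C, G → D, E is preserved.
E → B is preserved.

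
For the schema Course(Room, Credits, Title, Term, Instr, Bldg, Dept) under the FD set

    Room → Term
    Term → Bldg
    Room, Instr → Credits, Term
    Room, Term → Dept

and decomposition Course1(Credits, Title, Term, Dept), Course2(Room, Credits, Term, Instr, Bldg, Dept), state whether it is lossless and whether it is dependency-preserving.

Lossless test: (Credits, Term, Dept)⁺ = {Credits, Term, Bldg, Dept}, which is a superkey of neither fragment — lossy.
Dependency preservation: every FD's attributes lie within a single fragment, so each can be enforced locally — preserved.

lossy but dependency-preserving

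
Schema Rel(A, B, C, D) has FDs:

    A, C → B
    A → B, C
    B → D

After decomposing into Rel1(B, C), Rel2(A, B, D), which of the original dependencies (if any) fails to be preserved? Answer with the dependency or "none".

A → B, C

Check A → B, C: no single fragment contains all of {A, B, C}, and the restricted closure of {A} across the fragments never reaches {B, C}.
A, C → B is preserved.
B → D is preserved.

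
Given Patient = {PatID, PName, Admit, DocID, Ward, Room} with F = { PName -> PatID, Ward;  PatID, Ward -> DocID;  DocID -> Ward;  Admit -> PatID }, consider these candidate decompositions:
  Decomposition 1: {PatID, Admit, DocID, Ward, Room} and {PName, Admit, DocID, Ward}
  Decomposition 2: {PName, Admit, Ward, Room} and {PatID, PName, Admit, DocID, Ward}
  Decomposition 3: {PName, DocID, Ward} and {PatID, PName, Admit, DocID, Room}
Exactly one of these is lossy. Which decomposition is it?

Decomposition 1

Decomposition 1: common = {Admit, DocID, Ward}, closure = {PatID, Admit, DocID, Ward} → lossy.
Decomposition 2: common = {PName, Admit, Ward}, closure = {PatID, PName, Admit, DocID, Ward} → lossless.
Decomposition 3: common = {PName, DocID}, closure = {PatID, PName, DocID, Ward} → lossless.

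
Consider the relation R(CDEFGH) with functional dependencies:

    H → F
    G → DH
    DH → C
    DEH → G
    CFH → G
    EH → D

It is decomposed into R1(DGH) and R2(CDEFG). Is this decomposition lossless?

Yes

Common attributes: R1 ∩ R2 = {DG}.
Closure of {DG}: G → DH applies, adding H; DH → C applies, adding C; H → F applies, adding F. So (DG)⁺ = {CDFGH}.
This closure contains every attribute of R1, so R1 ∩ R2 → R1. The join is lossless.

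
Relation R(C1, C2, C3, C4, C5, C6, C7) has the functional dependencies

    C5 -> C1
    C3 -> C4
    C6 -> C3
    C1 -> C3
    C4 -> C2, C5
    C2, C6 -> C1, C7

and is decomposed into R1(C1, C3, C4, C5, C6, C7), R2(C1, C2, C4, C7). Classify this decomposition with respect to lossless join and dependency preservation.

lossless and dependency-preserving

Lossless test: (C1, C4, C7)⁺ = {C1, C2, C3, C4, C5, C7}, which contains all of one fragment — lossless.
Dependency preservation: C4 → C2, C5; C2, C6 → C1, C7 are not contained in any single fragment, but the restricted closure of each left-hand side across the fragments still reaches the right-hand side; the remaining FDs each lie inside some fragment. All dependencies are preserved.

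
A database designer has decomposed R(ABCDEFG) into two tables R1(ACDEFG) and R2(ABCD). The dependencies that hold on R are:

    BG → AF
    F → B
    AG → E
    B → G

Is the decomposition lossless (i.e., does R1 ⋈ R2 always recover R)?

No

Common attributes: R1 ∩ R2 = {ACD}.
No dependency enlarges {ACD}, so (ACD)⁺ = {ACD}.
The closure contains neither all of R1 = {ACDEFG} nor all of R2 = {ABCD}, so the common attributes are not a superkey of either fragment. The join is lossy.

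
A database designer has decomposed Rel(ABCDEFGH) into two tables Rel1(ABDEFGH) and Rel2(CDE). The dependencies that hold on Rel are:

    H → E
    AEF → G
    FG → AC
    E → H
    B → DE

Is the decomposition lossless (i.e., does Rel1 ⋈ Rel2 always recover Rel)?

Common attributes: Rel1 ∩ Rel2 = {DE}.
Closure of {DE}: E → H applies, adding H. So (DE)⁺ = {DEH}.
The closure contains neither all of Rel1 = {ABDEFGH} nor all of Rel2 = {CDE}, so the common attributes are not a superkey of either fragment. The join is lossy.

No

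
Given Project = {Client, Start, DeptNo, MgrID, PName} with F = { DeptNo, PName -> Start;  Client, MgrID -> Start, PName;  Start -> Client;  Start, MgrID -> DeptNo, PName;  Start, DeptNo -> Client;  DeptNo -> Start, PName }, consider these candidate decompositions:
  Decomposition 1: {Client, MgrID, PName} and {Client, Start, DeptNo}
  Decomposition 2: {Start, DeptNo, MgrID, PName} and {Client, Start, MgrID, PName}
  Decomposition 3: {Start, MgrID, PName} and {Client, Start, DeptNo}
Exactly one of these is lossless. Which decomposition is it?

Decomposition 1: common = {Client}, closure = {Client} → lossy.
Decomposition 2: common = {Start, MgrID, PName}, closure = {Client, Start, DeptNo, MgrID, PName} → lossless.
Decomposition 3: common = {Start}, closure = {Client, Start} → lossy.

Decomposition 2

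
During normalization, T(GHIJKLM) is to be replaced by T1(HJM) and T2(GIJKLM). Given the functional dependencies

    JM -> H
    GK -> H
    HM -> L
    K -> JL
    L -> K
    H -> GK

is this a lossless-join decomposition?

Common attributes: T1 ∩ T2 = {JM}.
Closure of {JM}: JM → H applies, adding H; HM → L applies, adding L; L → K applies, adding K; H → GK applies, adding G. So (JM)⁺ = {GHJKLM}.
This closure contains every attribute of T1, so T1 ∩ T2 → T1. The join is lossless.

Yes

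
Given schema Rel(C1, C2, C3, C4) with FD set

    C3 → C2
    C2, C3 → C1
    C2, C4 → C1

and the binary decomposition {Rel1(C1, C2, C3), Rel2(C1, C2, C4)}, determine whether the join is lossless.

Common attributes: Rel1 ∩ Rel2 = {C1, C2}.
No dependency enlarges {C1, C2}, so (C1, C2)⁺ = {C1, C2}.
The closure contains neither all of Rel1 = {C1, C2, C3} nor all of Rel2 = {C1, C2, C4}, so the common attributes are not a superkey of either fragment. The join is lossy.

No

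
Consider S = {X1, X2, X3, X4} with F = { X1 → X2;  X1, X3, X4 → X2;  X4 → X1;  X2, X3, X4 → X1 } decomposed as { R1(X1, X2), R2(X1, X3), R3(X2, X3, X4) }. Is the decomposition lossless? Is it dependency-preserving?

Lossless test (chase): Rows 1 and 2 agree on X1; apply X1→X2 and equate their X2 entries. No row becomes fully distinguished — the join is lossy.
Dependency preservation: the restricted closure of {X4} across the fragments never reaches {X1}, so X4 → X1 cannot be enforced without a join — not preserved.

lossy and not dependency-preserving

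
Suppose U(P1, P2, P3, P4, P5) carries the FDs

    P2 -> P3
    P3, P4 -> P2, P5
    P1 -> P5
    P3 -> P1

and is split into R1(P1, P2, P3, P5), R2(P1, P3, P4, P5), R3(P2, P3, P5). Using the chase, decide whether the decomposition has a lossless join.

No

Chase test. Columns are P1, P2, P3, P4, P5; row i has aⱼ where attribute j ∈ Ri, else bᵢⱼ.
Initial tableau (one row per fragment):
  row 1: a1 a2 a3 b14 a5
  row 2: a1 b22 a3 a4 a5
  row 3: b31 a2 a3 b34 a5
Rows 1 and 3 agree on P3; apply P3→P1 and equate their P1 entries.
No row becomes fully distinguished — the join is lossy.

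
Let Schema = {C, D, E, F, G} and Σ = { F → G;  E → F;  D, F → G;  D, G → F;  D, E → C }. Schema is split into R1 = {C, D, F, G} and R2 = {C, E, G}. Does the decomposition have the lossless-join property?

No

Common attributes: R1 ∩ R2 = {C, G}.
No dependency enlarges {C, G}, so (C, G)⁺ = {C, G}.
The closure contains neither all of R1 = {C, D, F, G} nor all of R2 = {C, E, G}, so the common attributes are not a superkey of either fragment. The join is lossy.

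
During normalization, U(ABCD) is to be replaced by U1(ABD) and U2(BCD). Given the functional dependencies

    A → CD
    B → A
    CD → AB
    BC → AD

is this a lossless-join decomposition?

Common attributes: U1 ∩ U2 = {BD}.
Closure of {BD}: B → A applies, adding A; A → CD applies, adding C. So (BD)⁺ = {ABCD}.
This closure contains every attribute of U1, so U1 ∩ U2 → U1. The join is lossless.

Yes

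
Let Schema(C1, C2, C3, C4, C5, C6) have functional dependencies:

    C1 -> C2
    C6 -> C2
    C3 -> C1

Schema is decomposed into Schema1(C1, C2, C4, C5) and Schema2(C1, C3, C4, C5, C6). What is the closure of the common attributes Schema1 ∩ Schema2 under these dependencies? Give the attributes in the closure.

Schema1 ∩ Schema2 = {C1, C4, C5}.
C1 → C2 applies, adding C2
Closure: {C1, C2, C4, C5}.

C1, C2, C4, C5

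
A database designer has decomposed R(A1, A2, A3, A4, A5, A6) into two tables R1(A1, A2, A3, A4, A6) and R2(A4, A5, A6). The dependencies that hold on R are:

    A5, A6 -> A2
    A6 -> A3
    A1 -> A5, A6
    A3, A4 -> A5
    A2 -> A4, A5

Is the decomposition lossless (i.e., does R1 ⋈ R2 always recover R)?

Yes

Common attributes: R1 ∩ R2 = {A4, A6}.
Closure of {A4, A6}: A6 → A3 applies, adding A3; A3, A4 → A5 applies, adding A5; A5, A6 → A2 applies, adding A2. So (A4, A6)⁺ = {A2, A3, A4, A5, A6}.
This closure contains every attribute of R2, so R1 ∩ R2 → R2. The join is lossless.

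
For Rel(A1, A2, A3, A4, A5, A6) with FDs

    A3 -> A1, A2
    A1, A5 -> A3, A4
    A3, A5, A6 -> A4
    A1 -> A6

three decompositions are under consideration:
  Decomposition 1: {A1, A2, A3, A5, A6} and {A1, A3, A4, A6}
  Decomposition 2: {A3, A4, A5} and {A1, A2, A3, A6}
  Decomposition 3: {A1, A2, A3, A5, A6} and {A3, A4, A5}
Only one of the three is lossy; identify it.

Decomposition 1

Decomposition 1: common = {A1, A3, A6}, closure = {A1, A2, A3, A6} → lossy.
Decomposition 2: common = {A3}, closure = {A1, A2, A3, A6} → lossless.
Decomposition 3: common = {A3, A5}, closure = {A1, A2, A3, A4, A5, A6} → lossless.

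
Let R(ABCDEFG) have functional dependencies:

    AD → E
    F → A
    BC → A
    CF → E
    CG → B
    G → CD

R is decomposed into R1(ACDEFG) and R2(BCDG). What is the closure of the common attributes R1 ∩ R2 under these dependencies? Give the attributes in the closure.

R1 ∩ R2 = {CDG}.
CG → B applies, adding B
BC → A applies, adding A
AD → E applies, adding E
Closure: {ABCDEG}.

ABCDEG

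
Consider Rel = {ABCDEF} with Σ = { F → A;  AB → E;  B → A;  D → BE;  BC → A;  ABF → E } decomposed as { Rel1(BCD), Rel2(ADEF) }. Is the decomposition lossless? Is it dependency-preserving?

Lossless test: (D)⁺ = {ABDE}, which is a superkey of neither fragment — lossy.
Dependency preservation: the restricted closure of {AB} across the fragments never reaches {E}, so AB → E cannot be enforced without a join — not preserved.

lossy and not dependency-preserving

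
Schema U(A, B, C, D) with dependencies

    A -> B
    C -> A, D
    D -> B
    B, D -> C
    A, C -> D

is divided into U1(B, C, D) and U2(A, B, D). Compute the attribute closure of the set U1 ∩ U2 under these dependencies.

U1 ∩ U2 = {B, D}.
B, D → C applies, adding C
C → A, D applies, adding A
Closure: {A, B, C, D}.

A, B, C, D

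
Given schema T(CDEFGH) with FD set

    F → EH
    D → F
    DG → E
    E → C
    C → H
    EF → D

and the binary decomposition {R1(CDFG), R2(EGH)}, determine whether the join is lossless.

Common attributes: R1 ∩ R2 = {G}.
No dependency enlarges {G}, so (G)⁺ = {G}.
The closure contains neither all of R1 = {CDFG} nor all of R2 = {EGH}, so the common attributes are not a superkey of either fragment. The join is lossy.

No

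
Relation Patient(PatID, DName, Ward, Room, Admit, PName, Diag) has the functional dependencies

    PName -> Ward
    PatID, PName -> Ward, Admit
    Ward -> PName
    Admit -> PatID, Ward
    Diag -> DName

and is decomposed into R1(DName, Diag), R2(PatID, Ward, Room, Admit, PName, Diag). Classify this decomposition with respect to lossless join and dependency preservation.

Lossless test: (Diag)⁺ = {DName, Diag}, which contains all of one fragment — lossless.
Dependency preservation: every FD's attributes lie within a single fragment, so each can be enforced locally — preserved.

lossless and dependency-preserving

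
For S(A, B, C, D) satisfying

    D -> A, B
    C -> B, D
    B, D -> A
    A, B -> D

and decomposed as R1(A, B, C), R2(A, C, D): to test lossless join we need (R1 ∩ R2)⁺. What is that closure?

R1 ∩ R2 = {A, C}.
C → B, D applies, adding B, D
Closure: {A, B, C, D}.

A, B, C, D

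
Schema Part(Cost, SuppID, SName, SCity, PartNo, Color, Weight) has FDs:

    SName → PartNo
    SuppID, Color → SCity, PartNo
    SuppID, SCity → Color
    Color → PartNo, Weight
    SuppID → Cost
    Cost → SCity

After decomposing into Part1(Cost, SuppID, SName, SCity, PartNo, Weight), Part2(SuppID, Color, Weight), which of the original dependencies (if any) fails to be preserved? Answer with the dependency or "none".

Color → PartNo, Weight

Check Color → PartNo, Weight: no single fragment contains all of {PartNo, Color, Weight}, and the restricted closure of {Color} across the fragments never reaches {PartNo, Weight}.
SName → PartNo is preserved.
SuppID, Color → SCity, PartNo is preserved.
SuppID, SCity → Color is preserved.
SuppID → Cost is preserved.
Cost → SCity is preserved.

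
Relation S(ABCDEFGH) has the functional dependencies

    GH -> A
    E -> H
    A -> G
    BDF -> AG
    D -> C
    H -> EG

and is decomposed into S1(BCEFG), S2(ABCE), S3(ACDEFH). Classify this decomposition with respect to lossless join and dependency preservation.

Lossless test (chase): Rows 1 and 2 agree on E; apply E→H and equate their H entries. Rows 1 and 3 agree on E; apply E→H and equate their H entries. Rows 2 and 3 agree on A; apply A→G and equate their G entries. Rows 1 and 2 agree on H; apply H→EG and equate their EG entries. Rows 1 and 2 agree on GH; apply GH→A and equate their A entries. No row becomes fully distinguished — the join is lossy.
Dependency preservation: the restricted closure of {A} across the fragments never reaches {G}, so A → G cannot be enforced without a join — not preserved.

lossy and not dependency-preserving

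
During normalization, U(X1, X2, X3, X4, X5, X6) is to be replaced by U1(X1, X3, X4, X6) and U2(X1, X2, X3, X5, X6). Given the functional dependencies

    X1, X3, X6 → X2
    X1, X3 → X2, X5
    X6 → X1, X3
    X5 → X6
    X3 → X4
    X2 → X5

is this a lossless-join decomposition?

Yes

Common attributes: U1 ∩ U2 = {X1, X3, X6}.
Closure of {X1, X3, X6}: X1, X3, X6 → X2 applies, adding X2; X1, X3 → X2, X5 applies, adding X5; X3 → X4 applies, adding X4. So (X1, X3, X6)⁺ = {X1, X2, X3, X4, X5, X6}.
This closure contains every attribute of U1, so U1 ∩ U2 → U1. The join is lossless.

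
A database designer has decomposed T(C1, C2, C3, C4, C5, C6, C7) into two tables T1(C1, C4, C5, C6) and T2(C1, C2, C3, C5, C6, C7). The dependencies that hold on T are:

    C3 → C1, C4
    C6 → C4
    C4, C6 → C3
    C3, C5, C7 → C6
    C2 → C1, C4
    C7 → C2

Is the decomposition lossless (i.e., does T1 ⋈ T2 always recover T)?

Yes

Common attributes: T1 ∩ T2 = {C1, C5, C6}.
Closure of {C1, C5, C6}: C6 → C4 applies, adding C4; C4, C6 → C3 applies, adding C3. So (C1, C5, C6)⁺ = {C1, C3, C4, C5, C6}.
This closure contains every attribute of T1, so T1 ∩ T2 → T1. The join is lossless.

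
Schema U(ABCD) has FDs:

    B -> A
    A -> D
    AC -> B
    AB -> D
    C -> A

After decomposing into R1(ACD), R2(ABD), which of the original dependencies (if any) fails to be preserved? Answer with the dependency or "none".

Check AC → B: no single fragment contains all of {ABC}, and the restricted closure of {AC} across the fragments never reaches {B}.
B → A is preserved.
A → D is preserved.
AB → D is preserved.
C → A is preserved.

AC -> B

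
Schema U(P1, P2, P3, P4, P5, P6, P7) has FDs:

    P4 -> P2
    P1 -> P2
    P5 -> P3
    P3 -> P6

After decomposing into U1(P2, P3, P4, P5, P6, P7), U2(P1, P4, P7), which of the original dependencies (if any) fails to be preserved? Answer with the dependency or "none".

Check P1 → P2: no single fragment contains all of {P1, P2}, and the restricted closure of {P1} across the fragments never reaches {P2}.
P4 → P2 is preserved.
P5 → P3 is preserved.
P3 → P6 is preserved.

P1 -> P2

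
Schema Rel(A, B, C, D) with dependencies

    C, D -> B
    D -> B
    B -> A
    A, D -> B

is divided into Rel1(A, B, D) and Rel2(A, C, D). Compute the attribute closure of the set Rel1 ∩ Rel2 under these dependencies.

A, B, D

Rel1 ∩ Rel2 = {A, D}.
D → B applies, adding B
Closure: {A, B, D}.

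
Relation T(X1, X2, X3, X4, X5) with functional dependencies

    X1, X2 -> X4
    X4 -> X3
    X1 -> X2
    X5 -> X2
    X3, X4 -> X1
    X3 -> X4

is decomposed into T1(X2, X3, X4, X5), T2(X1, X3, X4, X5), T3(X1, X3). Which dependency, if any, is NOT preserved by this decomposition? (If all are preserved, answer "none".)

X1, X2 → X4: restricted closure across fragments reaches X4.
X4 → X3 lies within T1.
X1 → X2: restricted closure across fragments reaches X2.
X5 → X2 lies within T1.
X3, X4 → X1 lies within T2.
X3 → X4 lies within T1.
Every dependency is enforceable on the fragments, so the decomposition is dependency-preserving.

none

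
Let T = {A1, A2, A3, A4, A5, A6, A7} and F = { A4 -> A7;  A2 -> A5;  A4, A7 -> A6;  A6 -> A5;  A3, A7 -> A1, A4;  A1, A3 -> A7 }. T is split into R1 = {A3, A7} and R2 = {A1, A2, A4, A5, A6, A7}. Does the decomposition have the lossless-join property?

No

Common attributes: R1 ∩ R2 = {A7}.
No dependency enlarges {A7}, so (A7)⁺ = {A7}.
The closure contains neither all of R1 = {A3, A7} nor all of R2 = {A1, A2, A4, A5, A6, A7}, so the common attributes are not a superkey of either fragment. The join is lossy.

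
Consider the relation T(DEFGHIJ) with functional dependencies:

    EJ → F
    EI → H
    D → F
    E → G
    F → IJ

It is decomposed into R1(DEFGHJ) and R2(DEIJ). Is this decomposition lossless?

Yes

Common attributes: R1 ∩ R2 = {DEJ}.
Closure of {DEJ}: EJ → F applies, adding F; E → G applies, adding G; F → IJ applies, adding I; EI → H applies, adding H. So (DEJ)⁺ = {DEFGHIJ}.
This closure contains every attribute of R1, so R1 ∩ R2 → R1. The join is lossless.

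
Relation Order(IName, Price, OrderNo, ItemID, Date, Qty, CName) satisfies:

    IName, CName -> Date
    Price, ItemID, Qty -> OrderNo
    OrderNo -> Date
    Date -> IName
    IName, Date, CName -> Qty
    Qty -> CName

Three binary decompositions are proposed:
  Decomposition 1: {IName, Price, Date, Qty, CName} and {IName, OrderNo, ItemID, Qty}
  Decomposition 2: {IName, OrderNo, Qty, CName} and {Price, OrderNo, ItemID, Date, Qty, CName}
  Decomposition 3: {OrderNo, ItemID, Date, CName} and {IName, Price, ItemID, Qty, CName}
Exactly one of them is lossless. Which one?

Decomposition 2

Decomposition 1: common = {IName, Qty}, closure = {IName, Date, Qty, CName} → lossy.
Decomposition 2: common = {OrderNo, Qty, CName}, closure = {IName, OrderNo, Date, Qty, CName} → lossless.
Decomposition 3: common = {ItemID, CName}, closure = {ItemID, CName} → lossy.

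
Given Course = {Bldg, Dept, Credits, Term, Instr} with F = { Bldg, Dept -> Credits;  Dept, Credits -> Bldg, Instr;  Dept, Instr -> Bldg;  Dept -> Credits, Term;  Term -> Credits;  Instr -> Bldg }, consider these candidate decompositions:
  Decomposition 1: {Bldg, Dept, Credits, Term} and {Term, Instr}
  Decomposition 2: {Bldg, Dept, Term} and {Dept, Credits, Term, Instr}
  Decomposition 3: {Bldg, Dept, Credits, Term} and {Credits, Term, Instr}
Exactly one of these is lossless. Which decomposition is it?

Decomposition 1: common = {Term}, closure = {Credits, Term} → lossy.
Decomposition 2: common = {Dept, Term}, closure = {Bldg, Dept, Credits, Term, Instr} → lossless.
Decomposition 3: common = {Credits, Term}, closure = {Credits, Term} → lossy.

Decomposition 2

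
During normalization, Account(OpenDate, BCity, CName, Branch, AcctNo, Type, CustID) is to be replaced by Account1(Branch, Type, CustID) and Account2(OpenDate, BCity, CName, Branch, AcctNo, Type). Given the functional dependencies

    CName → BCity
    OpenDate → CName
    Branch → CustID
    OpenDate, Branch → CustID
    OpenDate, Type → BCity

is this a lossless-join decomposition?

Common attributes: Account1 ∩ Account2 = {Branch, Type}.
Closure of {Branch, Type}: Branch → CustID applies, adding CustID. So (Branch, Type)⁺ = {Branch, Type, CustID}.
This closure contains every attribute of Account1, so Account1 ∩ Account2 → Account1. The join is lossless.

Yes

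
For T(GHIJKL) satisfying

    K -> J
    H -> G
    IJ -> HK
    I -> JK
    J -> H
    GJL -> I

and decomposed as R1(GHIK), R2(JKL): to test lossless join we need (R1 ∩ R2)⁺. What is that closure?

GHJK

R1 ∩ R2 = {K}.
K → J applies, adding J
J → H applies, adding H
H → G applies, adding G
Closure: {GHJK}.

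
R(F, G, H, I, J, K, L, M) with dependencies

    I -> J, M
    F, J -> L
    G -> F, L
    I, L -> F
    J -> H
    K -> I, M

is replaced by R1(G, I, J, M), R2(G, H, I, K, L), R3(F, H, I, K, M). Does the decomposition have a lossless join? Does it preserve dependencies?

lossy and not dependency-preserving

Lossless test (chase): Rows 1 and 2 agree on I; apply I→J, M and equate their J, M entries. Rows 1 and 3 agree on I; apply I→J, M and equate their J, M entries. Rows 1 and 2 agree on G; apply G→F, L and equate their F, L entries. Rows 1 and 2 agree on J; apply J→H and equate their H entries. No row becomes fully distinguished — the join is lossy.
Dependency preservation: the restricted closure of {F, J} across the fragments never reaches {L}, so F, J → L cannot be enforced without a join — not preserved.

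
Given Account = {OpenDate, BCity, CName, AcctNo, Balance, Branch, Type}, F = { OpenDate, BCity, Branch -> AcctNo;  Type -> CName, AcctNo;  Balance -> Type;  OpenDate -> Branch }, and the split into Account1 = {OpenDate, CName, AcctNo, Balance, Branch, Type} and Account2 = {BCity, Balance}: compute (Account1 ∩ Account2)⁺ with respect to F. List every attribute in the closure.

CName, AcctNo, Balance, Type

Account1 ∩ Account2 = {Balance}.
Balance → Type applies, adding Type
Type → CName, AcctNo applies, adding CName, AcctNo
Closure: {CName, AcctNo, Balance, Type}.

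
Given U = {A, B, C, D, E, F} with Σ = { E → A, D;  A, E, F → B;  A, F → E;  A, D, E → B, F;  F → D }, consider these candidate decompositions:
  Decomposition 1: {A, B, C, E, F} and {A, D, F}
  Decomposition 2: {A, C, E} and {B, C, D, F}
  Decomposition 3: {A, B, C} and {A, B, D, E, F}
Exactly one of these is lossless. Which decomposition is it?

Decomposition 1

Decomposition 1: common = {A, F}, closure = {A, B, D, E, F} → lossless.
Decomposition 2: common = {C}, closure = {C} → lossy.
Decomposition 3: common = {A, B}, closure = {A, B} → lossy.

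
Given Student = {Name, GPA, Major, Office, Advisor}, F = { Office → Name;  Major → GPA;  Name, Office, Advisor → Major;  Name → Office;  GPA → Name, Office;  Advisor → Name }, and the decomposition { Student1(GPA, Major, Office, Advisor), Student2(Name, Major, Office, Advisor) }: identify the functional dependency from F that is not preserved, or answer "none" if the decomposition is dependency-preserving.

Office → Name lies within Student2.
Major → GPA lies within Student1.
Name, Office, Advisor → Major lies within Student2.
Name → Office lies within Student2.
GPA → Name, Office: restricted closure across fragments reaches Name, Office.
Advisor → Name lies within Student2.
Every dependency is enforceable on the fragments, so the decomposition is dependency-preserving.

none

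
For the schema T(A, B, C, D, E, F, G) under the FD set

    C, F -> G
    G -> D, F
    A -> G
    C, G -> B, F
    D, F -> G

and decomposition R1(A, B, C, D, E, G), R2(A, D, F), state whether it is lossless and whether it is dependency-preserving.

Lossless test: (A, D)⁺ = {A, D, F, G}, which contains all of one fragment — lossless.
Dependency preservation: the restricted closure of {C, F} across the fragments never reaches {G}, so C, F → G cannot be enforced without a join — not preserved.

lossless but not dependency-preserving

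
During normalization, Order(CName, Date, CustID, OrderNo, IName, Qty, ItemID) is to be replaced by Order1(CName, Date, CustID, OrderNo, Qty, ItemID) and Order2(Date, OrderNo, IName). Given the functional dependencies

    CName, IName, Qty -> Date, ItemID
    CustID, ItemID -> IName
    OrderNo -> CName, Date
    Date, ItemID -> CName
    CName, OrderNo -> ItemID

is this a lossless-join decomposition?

No

Common attributes: Order1 ∩ Order2 = {Date, OrderNo}.
Closure of {Date, OrderNo}: OrderNo → CName, Date applies, adding CName; CName, OrderNo → ItemID applies, adding ItemID. So (Date, OrderNo)⁺ = {CName, Date, OrderNo, ItemID}.
The closure contains neither all of Order1 = {CName, Date, CustID, OrderNo, Qty, ItemID} nor all of Order2 = {Date, OrderNo, IName}, so the common attributes are not a superkey of either fragment. The join is lossy.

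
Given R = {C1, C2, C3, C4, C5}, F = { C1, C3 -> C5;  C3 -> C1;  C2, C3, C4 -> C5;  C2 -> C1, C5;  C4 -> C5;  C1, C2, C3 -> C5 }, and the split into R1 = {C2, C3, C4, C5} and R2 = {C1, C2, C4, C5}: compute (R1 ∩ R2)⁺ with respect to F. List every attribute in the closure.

C1, C2, C4, C5

R1 ∩ R2 = {C2, C4, C5}.
C2 → C1, C5 applies, adding C1
Closure: {C1, C2, C4, C5}.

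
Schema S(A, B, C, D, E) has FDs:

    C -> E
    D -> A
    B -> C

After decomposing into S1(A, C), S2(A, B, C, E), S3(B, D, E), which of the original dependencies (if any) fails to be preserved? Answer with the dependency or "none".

Check D → A: no single fragment contains all of {A, D}, and the restricted closure of {D} across the fragments never reaches {A}.
C → E is preserved.
B → C is preserved.

D -> A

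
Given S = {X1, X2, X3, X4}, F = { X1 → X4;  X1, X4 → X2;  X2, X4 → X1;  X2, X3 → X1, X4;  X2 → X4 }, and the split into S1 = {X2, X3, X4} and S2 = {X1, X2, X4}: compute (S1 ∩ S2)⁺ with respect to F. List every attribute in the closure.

X1, X2, X4

S1 ∩ S2 = {X2, X4}.
X2, X4 → X1 applies, adding X1
Closure: {X1, X2, X4}.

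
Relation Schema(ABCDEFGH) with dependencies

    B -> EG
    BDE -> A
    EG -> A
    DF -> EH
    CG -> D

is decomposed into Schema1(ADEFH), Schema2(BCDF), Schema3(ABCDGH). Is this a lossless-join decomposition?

Chase test. Columns are ABCDEFGH; row i has aⱼ where attribute j ∈ Schemai, else bᵢⱼ.
Initial tableau (one row per fragment):
  row 1: a1 b12 b13 a4 a5 a6 b17 a8
  row 2: b21 a2 a3 a4 b25 a6 b27 b28
  row 3: a1 a2 a3 a4 b35 b36 a7 a8
Rows 2 and 3 agree on B; apply B→EG and equate their EG entries.
Rows 2 and 3 agree on BDE; apply BDE→A and equate their A entries.
Rows 1 and 2 agree on DF; apply DF→EH and equate their EH entries.
Row 2 is now all distinguished symbols — the join is lossless.

Yes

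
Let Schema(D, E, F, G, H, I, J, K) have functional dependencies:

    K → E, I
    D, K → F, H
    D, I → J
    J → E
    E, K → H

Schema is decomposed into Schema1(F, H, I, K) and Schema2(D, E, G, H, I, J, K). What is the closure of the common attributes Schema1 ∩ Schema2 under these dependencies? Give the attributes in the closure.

Schema1 ∩ Schema2 = {H, I, K}.
K → E, I applies, adding E
Closure: {E, H, I, K}.

E, H, I, K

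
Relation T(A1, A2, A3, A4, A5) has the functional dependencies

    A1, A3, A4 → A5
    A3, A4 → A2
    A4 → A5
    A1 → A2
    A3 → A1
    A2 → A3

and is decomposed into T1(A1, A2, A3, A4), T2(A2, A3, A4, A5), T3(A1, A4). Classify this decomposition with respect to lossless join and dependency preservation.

lossless and dependency-preserving

Lossless test (chase): Rows 1 and 2 agree on A4; apply A4→A5 and equate their A5 entries. Rows 1 and 3 agree on A4; apply A4→A5 and equate their A5 entries. Rows 1 and 3 agree on A1; apply A1→A2 and equate their A2 entries. Rows 1 and 2 agree on A3; apply A3→A1 and equate their A1 entries. Rows 1 and 3 agree on A2; apply A2→A3 and equate their A3 entries. Row 1 is now all distinguished symbols — the join is lossless.
Dependency preservation: A1, A3, A4 → A5 is not contained in any single fragment, but the restricted closure of its left-hand side across the fragments still reaches the right-hand side; the remaining FDs each lie inside some fragment. All dependencies are preserved.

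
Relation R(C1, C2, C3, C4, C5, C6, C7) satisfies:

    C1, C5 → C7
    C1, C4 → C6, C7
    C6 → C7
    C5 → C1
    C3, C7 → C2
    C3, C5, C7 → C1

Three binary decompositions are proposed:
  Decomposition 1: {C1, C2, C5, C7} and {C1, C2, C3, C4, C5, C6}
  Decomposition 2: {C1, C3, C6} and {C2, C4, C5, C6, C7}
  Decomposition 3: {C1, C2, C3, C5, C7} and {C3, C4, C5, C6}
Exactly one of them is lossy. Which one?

Decomposition 2

Decomposition 1: common = {C1, C2, C5}, closure = {C1, C2, C5, C7} → lossless.
Decomposition 2: common = {C6}, closure = {C6, C7} → lossy.
Decomposition 3: common = {C3, C5}, closure = {C1, C2, C3, C5, C7} → lossless.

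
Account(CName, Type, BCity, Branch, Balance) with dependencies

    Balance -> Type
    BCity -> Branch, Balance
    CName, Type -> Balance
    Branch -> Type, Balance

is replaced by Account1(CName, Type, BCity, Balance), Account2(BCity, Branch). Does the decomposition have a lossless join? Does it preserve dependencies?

lossless but not dependency-preserving

Lossless test: (BCity)⁺ = {Type, BCity, Branch, Balance}, which contains all of one fragment — lossless.
Dependency preservation: the restricted closure of {Branch} across the fragments never reaches {Type, Balance}, so Branch → Type, Balance cannot be enforced without a join — not preserved.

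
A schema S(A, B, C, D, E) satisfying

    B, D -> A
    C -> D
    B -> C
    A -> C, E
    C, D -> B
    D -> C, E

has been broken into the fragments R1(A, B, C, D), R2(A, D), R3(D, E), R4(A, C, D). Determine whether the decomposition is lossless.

Yes

Chase test. Columns are A, B, C, D, E; row i has aⱼ where attribute j ∈ Ri, else bᵢⱼ.
Initial tableau (one row per fragment):
  row 1: a1 a2 a3 a4 b15
  row 2: a1 b22 b23 a4 b25
  row 3: b31 b32 b33 a4 a5
  row 4: a1 b42 a3 a4 b45
Rows 1 and 2 agree on A; apply A→C, E and equate their C, E entries.
Rows 1 and 4 agree on A; apply A→C, E and equate their C, E entries.
Rows 1 and 2 agree on C, D; apply C, D→B and equate their B entries.
Rows 1 and 4 agree on C, D; apply C, D→B and equate their B entries.
Rows 1 and 3 agree on D; apply D→C, E and equate their C, E entries.
Rows 1 and 3 agree on C, D; apply C, D→B and equate their B entries.
Rows 1 and 3 agree on B, D; apply B, D→A and equate their A entries.
Row 1 is now all distinguished symbols — the join is lossless.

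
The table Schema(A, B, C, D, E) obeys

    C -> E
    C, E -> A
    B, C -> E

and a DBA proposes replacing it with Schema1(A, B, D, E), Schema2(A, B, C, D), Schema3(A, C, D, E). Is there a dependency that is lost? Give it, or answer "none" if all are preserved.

C → E lies within Schema3.
C, E → A lies within Schema3.
B, C → E: restricted closure across fragments reaches E.
Every dependency is enforceable on the fragments, so the decomposition is dependency-preserving.

none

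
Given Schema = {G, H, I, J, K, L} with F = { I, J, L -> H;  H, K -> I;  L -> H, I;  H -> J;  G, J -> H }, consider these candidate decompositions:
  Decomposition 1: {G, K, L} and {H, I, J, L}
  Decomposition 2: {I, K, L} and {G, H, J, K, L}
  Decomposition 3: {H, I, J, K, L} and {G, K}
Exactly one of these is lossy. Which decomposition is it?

Decomposition 1: common = {L}, closure = {H, I, J, L} → lossless.
Decomposition 2: common = {K, L}, closure = {H, I, J, K, L} → lossless.
Decomposition 3: common = {K}, closure = {K} → lossy.

Decomposition 3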